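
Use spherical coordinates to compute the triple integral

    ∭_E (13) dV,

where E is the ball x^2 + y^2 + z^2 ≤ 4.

In spherical coordinates, x = ρ sin(φ) cos(θ), y = ρ sin(φ) sin(θ), z = ρ cos(φ), and dV = ρ^2 sin(φ) dρ dφ dθ.

The integrand becomes 13, so

    ∭_E (13) dV = ∫_{0}^{2π} ∫_{0}^{π} ∫_{0}^{2} (13) · ρ^2 sin(φ) dρ dφ dθ.

Inner (ρ): 104sin(φ)/3.
Middle (φ): 208/3.
Outer (θ): 416π/3.

Therefore the triple integral equals 416π/3.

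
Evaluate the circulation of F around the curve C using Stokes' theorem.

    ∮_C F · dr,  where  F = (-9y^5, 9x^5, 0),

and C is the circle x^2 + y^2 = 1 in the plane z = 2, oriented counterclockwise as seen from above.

Let S be the flat disk x^2 + y^2 ≤ 1 in the plane z = 2, with upward unit normal n̂ = ẑ. By Stokes' theorem,

    ∮_C F · dr = ∬_S (∇ × F) · n̂ dS = ∬_D (curl F)_z dA,

where D is the disk x^2 + y^2 ≤ 1.

Compute the curl of F = (-9y^5, 9x^5, 0):
    (∇ × F)_x = ∂F_z/∂y - ∂F_y/∂z = 0,
    (∇ × F)_y = ∂F_x/∂z - ∂F_z/∂x = 0,
    (∇ × F)_z = ∂F_y/∂x - ∂F_x/∂y = 45x^4 + 45y^4.

On z = 2, (curl F)_z = 45x^4 + 45y^4.

Convert to polar (x = r cos θ, y = r sin θ, dA = r dr dθ); the integrand becomes 45r^4(sin(θ)^4 + cos(θ)^4), so

    ∬_D (curl F)_z dA = ∫_0^{2π} ∫_0^{1} (45r^4(sin(θ)^4 + cos(θ)^4)) · r dr dθ.

Inner (r from 0 to 1): 15sin(θ)^4/2 + 15cos(θ)^4/2.
Outer (θ from 0 to 2π): 45π/4.

Therefore ∮_C F · dr = 45π/4.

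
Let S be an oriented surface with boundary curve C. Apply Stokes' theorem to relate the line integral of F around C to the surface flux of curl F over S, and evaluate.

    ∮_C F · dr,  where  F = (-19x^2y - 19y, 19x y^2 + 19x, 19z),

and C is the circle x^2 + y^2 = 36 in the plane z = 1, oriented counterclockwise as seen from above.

Let S be the flat disk x^2 + y^2 ≤ 36 in the plane z = 1, with upward unit normal n̂ = ẑ. By Stokes' theorem,

    ∮_C F · dr = ∬_S (∇ × F) · n̂ dS = ∬_D (curl F)_z dA,

where D is the disk x^2 + y^2 ≤ 36.

Compute the curl of F = (-19x^2y - 19y, 19x y^2 + 19x, 19z):
    (∇ × F)_x = ∂F_z/∂y - ∂F_y/∂z = 0,
    (∇ × F)_y = ∂F_x/∂z - ∂F_z/∂x = 0,
    (∇ × F)_z = ∂F_y/∂x - ∂F_x/∂y = 19x^2 + 19y^2 + 38.

On z = 1, (curl F)_z = 19x^2 + 19y^2 + 38.

Convert to polar (x = r cos θ, y = r sin θ, dA = r dr dθ); the integrand becomes 19r^2 + 38, so

    ∬_D (curl F)_z dA = ∫_0^{2π} ∫_0^{6} (19r^2 + 38) · r dr dθ.

Inner (r from 0 to 6): 6840.
Outer (θ from 0 to 2π): 13680π.

Therefore ∮_C F · dr = 13680π.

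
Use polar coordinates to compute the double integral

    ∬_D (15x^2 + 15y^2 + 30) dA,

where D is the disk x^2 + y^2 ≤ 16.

The region D is 0 ≤ r ≤ 4, 0 ≤ θ ≤ 2π in polar coordinates, where x = r cos(θ), y = r sin(θ), and dA = r dr dθ.

Under the substitution, the integrand becomes 15r^2 + 30, so

    ∬_D (15x^2 + 15y^2 + 30) dA = ∫_{0}^{2π} ∫_{0}^{4} (15r^2 + 30) · r dr dθ.

Inner integral (in r): ∫_{0}^{4} (15r^2 + 30) · r dr = 1200.

Outer integral (in θ): ∫_{0}^{2π} (1200) dθ = 2400π.

Therefore ∬_D (15x^2 + 15y^2 + 30) dA = 2400π.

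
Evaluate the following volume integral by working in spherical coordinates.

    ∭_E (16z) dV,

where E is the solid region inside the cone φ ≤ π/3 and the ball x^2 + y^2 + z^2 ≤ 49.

In spherical coordinates, x = ρ sin(φ) cos(θ), y = ρ sin(φ) sin(θ), z = ρ cos(φ), and dV = ρ^2 sin(φ) dρ dφ dθ.

The integrand becomes 16ρ cos(φ), so

    ∭_E (16z) dV = ∫_{0}^{2π} ∫_{0}^{π/3} ∫_{0}^{7} (16ρ cos(φ)) · ρ^2 sin(φ) dρ dφ dθ.

Inner (ρ): 4802sin(2φ).
Middle (φ): 7203/2.
Outer (θ): 7203π.

Therefore the triple integral equals 7203π.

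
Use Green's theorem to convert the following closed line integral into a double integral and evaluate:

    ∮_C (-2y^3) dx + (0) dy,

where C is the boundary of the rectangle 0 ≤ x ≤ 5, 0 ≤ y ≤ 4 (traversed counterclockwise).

Green's theorem converts the closed line integral into a double integral over the enclosed region D:

    ∮_C P dx + Q dy = ∬_D (∂Q/∂x - ∂P/∂y) dA.

Here P = -2y^3, Q = 0, so

    ∂Q/∂x = 0,    ∂P/∂y = -6y^2,
    ∂Q/∂x - ∂P/∂y = 6y^2.

D is the region 0 ≤ x ≤ 5, 0 ≤ y ≤ 4. Evaluating the double integral:

    ∬_D (6y^2) dA = ∫_0^{5} ∫_0^{4} (6y^2) dy dx.

Inner (y from 0 to 4): 128.
Outer (x from 0 to 5): 640.

Therefore ∮_C P dx + Q dy = 640.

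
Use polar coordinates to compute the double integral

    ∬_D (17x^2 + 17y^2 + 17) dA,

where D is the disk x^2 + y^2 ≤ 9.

The region D is 0 ≤ r ≤ 3, 0 ≤ θ ≤ 2π in polar coordinates, where x = r cos(θ), y = r sin(θ), and dA = r dr dθ.

Under the substitution, the integrand becomes 17r^2 + 17, so

    ∬_D (17x^2 + 17y^2 + 17) dA = ∫_{0}^{2π} ∫_{0}^{3} (17r^2 + 17) · r dr dθ.

Inner integral (in r): ∫_{0}^{3} (17r^2 + 17) · r dr = 1683/4.

Outer integral (in θ): ∫_{0}^{2π} (1683/4) dθ = 1683π/2.

Therefore ∬_D (17x^2 + 17y^2 + 17) dA = 1683π/2.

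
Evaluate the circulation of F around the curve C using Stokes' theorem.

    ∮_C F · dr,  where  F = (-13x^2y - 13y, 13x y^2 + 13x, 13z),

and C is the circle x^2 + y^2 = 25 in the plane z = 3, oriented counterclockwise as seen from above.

Let S be the flat disk x^2 + y^2 ≤ 25 in the plane z = 3, with upward unit normal n̂ = ẑ. By Stokes' theorem,

    ∮_C F · dr = ∬_S (∇ × F) · n̂ dS = ∬_D (curl F)_z dA,

where D is the disk x^2 + y^2 ≤ 25.

Compute the curl of F = (-13x^2y - 13y, 13x y^2 + 13x, 13z):
    (∇ × F)_x = ∂F_z/∂y - ∂F_y/∂z = 0,
    (∇ × F)_y = ∂F_x/∂z - ∂F_z/∂x = 0,
    (∇ × F)_z = ∂F_y/∂x - ∂F_x/∂y = 13x^2 + 13y^2 + 26.

On z = 3, (curl F)_z = 13x^2 + 13y^2 + 26.

Convert to polar (x = r cos θ, y = r sin θ, dA = r dr dθ); the integrand becomes 13r^2 + 26, so

    ∬_D (curl F)_z dA = ∫_0^{2π} ∫_0^{5} (13r^2 + 26) · r dr dθ.

Inner (r from 0 to 5): 9425/4.
Outer (θ from 0 to 2π): 9425π/2.

Therefore ∮_C F · dr = 9425π/2.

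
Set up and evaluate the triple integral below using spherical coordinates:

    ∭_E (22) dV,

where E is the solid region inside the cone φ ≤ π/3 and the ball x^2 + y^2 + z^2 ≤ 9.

In spherical coordinates, x = ρ sin(φ) cos(θ), y = ρ sin(φ) sin(θ), z = ρ cos(φ), and dV = ρ^2 sin(φ) dρ dφ dθ.

The integrand becomes 22, so

    ∭_E (22) dV = ∫_{0}^{2π} ∫_{0}^{π/3} ∫_{0}^{3} (22) · ρ^2 sin(φ) dρ dφ dθ.

Inner (ρ): 198sin(φ).
Middle (φ): 99.
Outer (θ): 198π.

Therefore the triple integral equals 198π.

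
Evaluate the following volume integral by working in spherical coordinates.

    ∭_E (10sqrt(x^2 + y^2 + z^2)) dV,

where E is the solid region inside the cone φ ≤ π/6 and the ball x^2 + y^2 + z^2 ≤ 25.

In spherical coordinates, x = ρ sin(φ) cos(θ), y = ρ sin(φ) sin(θ), z = ρ cos(φ), and dV = ρ^2 sin(φ) dρ dφ dθ.

The integrand becomes 10ρ, so

    ∭_E (10sqrt(x^2 + y^2 + z^2)) dV = ∫_{0}^{2π} ∫_{0}^{π/6} ∫_{0}^{5} (10ρ) · ρ^2 sin(φ) dρ dφ dθ.

Inner (ρ): 3125sin(φ)/2.
Middle (φ): 3125/2 - 3125sqrt(3)/4.
Outer (θ): 3125π (2 - sqrt(3))/2.

Therefore the triple integral equals 3125π (2 - sqrt(3))/2.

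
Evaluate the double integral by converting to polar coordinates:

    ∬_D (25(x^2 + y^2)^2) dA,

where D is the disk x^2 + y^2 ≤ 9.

The region D is 0 ≤ r ≤ 3, 0 ≤ θ ≤ 2π in polar coordinates, where x = r cos(θ), y = r sin(θ), and dA = r dr dθ.

Under the substitution, the integrand becomes 25r^4, so

    ∬_D (25(x^2 + y^2)^2) dA = ∫_{0}^{2π} ∫_{0}^{3} (25r^4) · r dr dθ.

Inner integral (in r): ∫_{0}^{3} (25r^4) · r dr = 6075/2.

Outer integral (in θ): ∫_{0}^{2π} (6075/2) dθ = 6075π.

Therefore ∬_D (25(x^2 + y^2)^2) dA = 6075π.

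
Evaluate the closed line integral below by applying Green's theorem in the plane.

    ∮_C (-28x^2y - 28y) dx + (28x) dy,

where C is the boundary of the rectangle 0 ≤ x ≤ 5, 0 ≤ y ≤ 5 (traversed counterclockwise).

Green's theorem converts the closed line integral into a double integral over the enclosed region D:

    ∮_C P dx + Q dy = ∬_D (∂Q/∂x - ∂P/∂y) dA.

Here P = -28x^2y - 28y, Q = 28x, so

    ∂Q/∂x = 28,    ∂P/∂y = -28x^2 - 28,
    ∂Q/∂x - ∂P/∂y = 28x^2 + 56.

D is the region 0 ≤ x ≤ 5, 0 ≤ y ≤ 5. Evaluating the double integral:

    ∬_D (28x^2 + 56) dA = ∫_0^{5} ∫_0^{5} (28x^2 + 56) dy dx.

Inner (y from 0 to 5): 140x^2 + 280.
Outer (x from 0 to 5): 21700/3.

Therefore ∮_C P dx + Q dy = 21700/3.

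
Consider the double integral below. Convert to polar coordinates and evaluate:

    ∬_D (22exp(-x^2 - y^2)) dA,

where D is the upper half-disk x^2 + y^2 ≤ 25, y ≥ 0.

The region D is 0 ≤ r ≤ 5, 0 ≤ θ ≤ π in polar coordinates, where x = r cos(θ), y = r sin(θ), and dA = r dr dθ.

Under the substitution, the integrand becomes 22exp(-r^2), so

    ∬_D (22exp(-x^2 - y^2)) dA = ∫_{0}^{π} ∫_{0}^{5} (22exp(-r^2)) · r dr dθ.

Inner integral (in r): ∫_{0}^{5} (22exp(-r^2)) · r dr = 11 - 11exp(-25).

Outer integral (in θ): ∫_{0}^{π} (11 - 11exp(-25)) dθ = -11π exp(-25) + 11π.

Therefore ∬_D (22exp(-x^2 - y^2)) dA = -11π exp(-25) + 11π.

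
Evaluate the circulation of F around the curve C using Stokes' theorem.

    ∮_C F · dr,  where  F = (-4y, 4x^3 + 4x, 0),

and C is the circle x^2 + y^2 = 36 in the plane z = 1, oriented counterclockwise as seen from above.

Let S be the flat disk x^2 + y^2 ≤ 36 in the plane z = 1, with upward unit normal n̂ = ẑ. By Stokes' theorem,

    ∮_C F · dr = ∬_S (∇ × F) · n̂ dS = ∬_D (curl F)_z dA,

where D is the disk x^2 + y^2 ≤ 36.

Compute the curl of F = (-4y, 4x^3 + 4x, 0):
    (∇ × F)_x = ∂F_z/∂y - ∂F_y/∂z = 0,
    (∇ × F)_y = ∂F_x/∂z - ∂F_z/∂x = 0,
    (∇ × F)_z = ∂F_y/∂x - ∂F_x/∂y = 12x^2 + 8.

On z = 1, (curl F)_z = 12x^2 + 8.

Convert to polar (x = r cos θ, y = r sin θ, dA = r dr dθ); the integrand becomes 12r^2cos(θ)^2 + 8, so

    ∬_D (curl F)_z dA = ∫_0^{2π} ∫_0^{6} (12r^2cos(θ)^2 + 8) · r dr dθ.

Inner (r from 0 to 6): 3888cos(θ)^2 + 144.
Outer (θ from 0 to 2π): 4176π.

Therefore ∮_C F · dr = 4176π.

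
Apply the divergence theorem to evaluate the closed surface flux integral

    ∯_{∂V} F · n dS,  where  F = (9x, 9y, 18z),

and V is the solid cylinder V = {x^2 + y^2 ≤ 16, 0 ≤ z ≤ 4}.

By the divergence theorem,

    ∯_{∂V} F · n dS = ∭_V (∇ · F) dV.

Compute the divergence:
    ∇ · F = ∂F_x/∂x + ∂F_y/∂y + ∂F_z/∂z = 9 + 9 + 18 = 36.

In cylindrical coordinates, x = r cos(θ), y = r sin(θ), z = z, dV = r dr dθ dz, with 0 ≤ r ≤ 4, 0 ≤ θ ≤ 2π, 0 ≤ z ≤ 4.

The integrand, after substitution and multiplying by the volume element, becomes (36) · r, so

    ∭_V (∇·F) dV = ∫_0^{2π} ∫_0^{4} ∫_0^{4} (36) · r dz dr dθ.

Inner (z from 0 to 4): 144r.
Middle (r from 0 to 4): 1152.
Outer (θ from 0 to 2π): 2304π.

Therefore ∯_{∂V} F · n dS = 2304π.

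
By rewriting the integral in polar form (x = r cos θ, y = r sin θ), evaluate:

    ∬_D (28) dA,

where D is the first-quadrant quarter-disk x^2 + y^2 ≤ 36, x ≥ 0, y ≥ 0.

The region D is 0 ≤ r ≤ 6, 0 ≤ θ ≤ π/2 in polar coordinates, where x = r cos(θ), y = r sin(θ), and dA = r dr dθ.

Under the substitution, the integrand becomes 28, so

    ∬_D (28) dA = ∫_{0}^{π/2} ∫_{0}^{6} (28) · r dr dθ.

Inner integral (in r): ∫_{0}^{6} (28) · r dr = 504.

Outer integral (in θ): ∫_{0}^{π/2} (504) dθ = 252π.

Therefore ∬_D (28) dA = 252π.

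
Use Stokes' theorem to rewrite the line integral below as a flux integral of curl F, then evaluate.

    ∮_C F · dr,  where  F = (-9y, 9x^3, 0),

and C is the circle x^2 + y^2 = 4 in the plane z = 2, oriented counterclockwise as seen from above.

Let S be the flat disk x^2 + y^2 ≤ 4 in the plane z = 2, with upward unit normal n̂ = ẑ. By Stokes' theorem,

    ∮_C F · dr = ∬_S (∇ × F) · n̂ dS = ∬_D (curl F)_z dA,

where D is the disk x^2 + y^2 ≤ 4.

Compute the curl of F = (-9y, 9x^3, 0):
    (∇ × F)_x = ∂F_z/∂y - ∂F_y/∂z = 0,
    (∇ × F)_y = ∂F_x/∂z - ∂F_z/∂x = 0,
    (∇ × F)_z = ∂F_y/∂x - ∂F_x/∂y = 27x^2 + 9.

On z = 2, (curl F)_z = 27x^2 + 9.

Convert to polar (x = r cos θ, y = r sin θ, dA = r dr dθ); the integrand becomes 27r^2cos(θ)^2 + 9, so

    ∬_D (curl F)_z dA = ∫_0^{2π} ∫_0^{2} (27r^2cos(θ)^2 + 9) · r dr dθ.

Inner (r from 0 to 2): 108cos(θ)^2 + 18.
Outer (θ from 0 to 2π): 144π.

Therefore ∮_C F · dr = 144π.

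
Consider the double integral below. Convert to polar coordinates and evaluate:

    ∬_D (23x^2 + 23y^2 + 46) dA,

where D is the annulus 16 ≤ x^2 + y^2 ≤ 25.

The region D is 4 ≤ r ≤ 5, 0 ≤ θ ≤ 2π in polar coordinates, where x = r cos(θ), y = r sin(θ), and dA = r dr dθ.

Under the substitution, the integrand becomes 23r^2 + 46, so

    ∬_D (23x^2 + 23y^2 + 46) dA = ∫_{0}^{2π} ∫_{4}^{5} (23r^2 + 46) · r dr dθ.

Inner integral (in r): ∫_{4}^{5} (23r^2 + 46) · r dr = 9315/4.

Outer integral (in θ): ∫_{0}^{2π} (9315/4) dθ = 9315π/2.

Therefore ∬_D (23x^2 + 23y^2 + 46) dA = 9315π/2.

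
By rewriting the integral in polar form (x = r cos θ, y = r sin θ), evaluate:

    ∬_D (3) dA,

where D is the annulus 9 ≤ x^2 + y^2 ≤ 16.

The region D is 3 ≤ r ≤ 4, 0 ≤ θ ≤ 2π in polar coordinates, where x = r cos(θ), y = r sin(θ), and dA = r dr dθ.

Under the substitution, the integrand becomes 3, so

    ∬_D (3) dA = ∫_{0}^{2π} ∫_{3}^{4} (3) · r dr dθ.

Inner integral (in r): ∫_{3}^{4} (3) · r dr = 21/2.

Outer integral (in θ): ∫_{0}^{2π} (21/2) dθ = 21π.

Therefore ∬_D (3) dA = 21π.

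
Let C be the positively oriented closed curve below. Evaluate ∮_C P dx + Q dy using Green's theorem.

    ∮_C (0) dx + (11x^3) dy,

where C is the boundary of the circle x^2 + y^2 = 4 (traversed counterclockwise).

Green's theorem converts the closed line integral into a double integral over the enclosed region D:

    ∮_C P dx + Q dy = ∬_D (∂Q/∂x - ∂P/∂y) dA.

Here P = 0, Q = 11x^3, so

    ∂Q/∂x = 33x^2,    ∂P/∂y = 0,
    ∂Q/∂x - ∂P/∂y = 33x^2.

D is the region x^2 + y^2 ≤ 4. Evaluating the double integral:

In polar coordinates (x = r cos θ, y = r sin θ, dA = r dr dθ) the integrand becomes 33r^2cos(θ)^2, so

    ∬_D (33x^2) dA = ∫_0^{2π} ∫_0^{2} (33r^2cos(θ)^2) · r dr dθ.

Inner (r from 0 to 2): 132cos(θ)^2.
Outer (θ from 0 to 2π): 132π.

Therefore ∮_C P dx + Q dy = 132π.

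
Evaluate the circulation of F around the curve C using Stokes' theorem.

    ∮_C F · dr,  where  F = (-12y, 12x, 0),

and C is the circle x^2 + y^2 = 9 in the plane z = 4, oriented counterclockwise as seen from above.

Let S be the flat disk x^2 + y^2 ≤ 9 in the plane z = 4, with upward unit normal n̂ = ẑ. By Stokes' theorem,

    ∮_C F · dr = ∬_S (∇ × F) · n̂ dS = ∬_D (curl F)_z dA,

where D is the disk x^2 + y^2 ≤ 9.

Compute the curl of F = (-12y, 12x, 0):
    (∇ × F)_x = ∂F_z/∂y - ∂F_y/∂z = 0,
    (∇ × F)_y = ∂F_x/∂z - ∂F_z/∂x = 0,
    (∇ × F)_z = ∂F_y/∂x - ∂F_x/∂y = 24.

On z = 4, (curl F)_z = 24.

Convert to polar (x = r cos θ, y = r sin θ, dA = r dr dθ); the integrand becomes 24, so

    ∬_D (curl F)_z dA = ∫_0^{2π} ∫_0^{3} (24) · r dr dθ.

Inner (r from 0 to 3): 108.
Outer (θ from 0 to 2π): 216π.

Therefore ∮_C F · dr = 216π.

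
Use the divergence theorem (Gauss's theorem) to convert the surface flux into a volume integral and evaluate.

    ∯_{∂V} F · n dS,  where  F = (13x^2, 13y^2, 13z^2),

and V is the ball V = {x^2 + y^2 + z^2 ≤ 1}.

By the divergence theorem,

    ∯_{∂V} F · n dS = ∭_V (∇ · F) dV.

Compute the divergence:
    ∇ · F = ∂F_x/∂x + ∂F_y/∂y + ∂F_z/∂z = 26x + 26y + 26z.

In spherical coordinates, x = ρ sin(φ) cos(θ), y = ρ sin(φ) sin(θ), z = ρ cos(φ), dV = ρ^2 sin(φ) dρ dφ dθ, with 0 ≤ ρ ≤ 1, 0 ≤ φ ≤ π, 0 ≤ θ ≤ 2π.

The integrand, after substitution and multiplying by the volume element, becomes (26ρ (sqrt(2)sin(φ)sin(θ + π/4) + cos(φ))) · ρ^2 sin(φ), so

    ∭_V (∇·F) dV = ∫_0^{2π} ∫_0^{π} ∫_0^{1} (26ρ (sqrt(2)sin(φ)sin(θ + π/4) + cos(φ))) · ρ^2 sin(φ) dρ dφ dθ.

Inner (ρ from 0 to 1): 13(sqrt(2)sin(φ)sin(θ + π/4) + cos(φ))sin(φ)/2.
Middle (φ from 0 to π): 13sqrt(2)π sin(θ + π/4)/4.
Outer (θ from 0 to 2π): 0.

Therefore ∯_{∂V} F · n dS = 0.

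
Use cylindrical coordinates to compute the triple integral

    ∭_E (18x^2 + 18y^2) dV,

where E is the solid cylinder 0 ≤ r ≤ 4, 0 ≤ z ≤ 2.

In cylindrical coordinates, x = r cos(θ), y = r sin(θ), z = z, and dV = r dr dθ dz.

The integrand becomes 18r^2, so

    ∭_E (18x^2 + 18y^2) dV = ∫_{0}^{2π} ∫_{0}^{4} ∫_{0}^{2} (18r^2) · r dz dr dθ.

Inner (z): 36r^3.
Middle (r from 0 to 4): 2304.
Outer (θ): 4608π.

Therefore the triple integral equals 4608π.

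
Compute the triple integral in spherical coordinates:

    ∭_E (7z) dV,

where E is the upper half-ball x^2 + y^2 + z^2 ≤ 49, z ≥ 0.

In spherical coordinates, x = ρ sin(φ) cos(θ), y = ρ sin(φ) sin(θ), z = ρ cos(φ), and dV = ρ^2 sin(φ) dρ dφ dθ.

The integrand becomes 7ρ cos(φ), so

    ∭_E (7z) dV = ∫_{0}^{2π} ∫_{0}^{π/2} ∫_{0}^{7} (7ρ cos(φ)) · ρ^2 sin(φ) dρ dφ dθ.

Inner (ρ): 16807sin(2φ)/8.
Middle (φ): 16807/8.
Outer (θ): 16807π/4.

Therefore the triple integral equals 16807π/4.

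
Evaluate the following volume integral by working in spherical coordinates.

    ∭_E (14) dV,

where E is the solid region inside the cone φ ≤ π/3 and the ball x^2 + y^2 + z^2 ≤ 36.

In spherical coordinates, x = ρ sin(φ) cos(θ), y = ρ sin(φ) sin(θ), z = ρ cos(φ), and dV = ρ^2 sin(φ) dρ dφ dθ.

The integrand becomes 14, so

    ∭_E (14) dV = ∫_{0}^{2π} ∫_{0}^{π/3} ∫_{0}^{6} (14) · ρ^2 sin(φ) dρ dφ dθ.

Inner (ρ): 1008sin(φ).
Middle (φ): 504.
Outer (θ): 1008π.

Therefore the triple integral equals 1008π.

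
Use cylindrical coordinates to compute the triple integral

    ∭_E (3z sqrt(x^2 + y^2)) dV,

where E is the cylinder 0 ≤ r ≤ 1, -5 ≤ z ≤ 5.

In cylindrical coordinates, x = r cos(θ), y = r sin(θ), z = z, and dV = r dr dθ dz.

The integrand becomes 3r z, so

    ∭_E (3z sqrt(x^2 + y^2)) dV = ∫_{0}^{2π} ∫_{0}^{1} ∫_{-5}^{5} (3r z) · r dz dr dθ.

Inner (z): 0.
Middle (r from 0 to 1): 0.
Outer (θ): 0.

Therefore the triple integral equals 0.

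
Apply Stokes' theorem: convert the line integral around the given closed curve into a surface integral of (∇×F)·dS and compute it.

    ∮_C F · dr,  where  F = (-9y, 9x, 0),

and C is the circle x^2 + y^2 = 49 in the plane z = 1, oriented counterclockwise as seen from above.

Let S be the flat disk x^2 + y^2 ≤ 49 in the plane z = 1, with upward unit normal n̂ = ẑ. By Stokes' theorem,

    ∮_C F · dr = ∬_S (∇ × F) · n̂ dS = ∬_D (curl F)_z dA,

where D is the disk x^2 + y^2 ≤ 49.

Compute the curl of F = (-9y, 9x, 0):
    (∇ × F)_x = ∂F_z/∂y - ∂F_y/∂z = 0,
    (∇ × F)_y = ∂F_x/∂z - ∂F_z/∂x = 0,
    (∇ × F)_z = ∂F_y/∂x - ∂F_x/∂y = 18.

On z = 1, (curl F)_z = 18.

Convert to polar (x = r cos θ, y = r sin θ, dA = r dr dθ); the integrand becomes 18, so

    ∬_D (curl F)_z dA = ∫_0^{2π} ∫_0^{7} (18) · r dr dθ.

Inner (r from 0 to 7): 441.
Outer (θ from 0 to 2π): 882π.

Therefore ∮_C F · dr = 882π.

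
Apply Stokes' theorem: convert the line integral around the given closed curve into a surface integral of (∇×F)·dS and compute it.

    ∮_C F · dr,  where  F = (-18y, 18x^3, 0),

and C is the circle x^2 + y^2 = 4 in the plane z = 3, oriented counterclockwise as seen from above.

Let S be the flat disk x^2 + y^2 ≤ 4 in the plane z = 3, with upward unit normal n̂ = ẑ. By Stokes' theorem,

    ∮_C F · dr = ∬_S (∇ × F) · n̂ dS = ∬_D (curl F)_z dA,

where D is the disk x^2 + y^2 ≤ 4.

Compute the curl of F = (-18y, 18x^3, 0):
    (∇ × F)_x = ∂F_z/∂y - ∂F_y/∂z = 0,
    (∇ × F)_y = ∂F_x/∂z - ∂F_z/∂x = 0,
    (∇ × F)_z = ∂F_y/∂x - ∂F_x/∂y = 54x^2 + 18.

On z = 3, (curl F)_z = 54x^2 + 18.

Convert to polar (x = r cos θ, y = r sin θ, dA = r dr dθ); the integrand becomes 54r^2cos(θ)^2 + 18, so

    ∬_D (curl F)_z dA = ∫_0^{2π} ∫_0^{2} (54r^2cos(θ)^2 + 18) · r dr dθ.

Inner (r from 0 to 2): 216cos(θ)^2 + 36.
Outer (θ from 0 to 2π): 288π.

Therefore ∮_C F · dr = 288π.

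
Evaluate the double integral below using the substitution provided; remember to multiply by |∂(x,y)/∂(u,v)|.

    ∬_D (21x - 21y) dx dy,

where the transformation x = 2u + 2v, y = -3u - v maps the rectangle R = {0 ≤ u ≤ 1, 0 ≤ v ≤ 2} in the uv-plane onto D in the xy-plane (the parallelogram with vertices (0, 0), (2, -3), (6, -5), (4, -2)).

Compute the Jacobian determinant of (x, y) with respect to (u, v):

    ∂(x,y)/∂(u,v) = | 2  2 | = (2)(-1) - (2)(-3) = 4.
                   | -3  -1 |

Its absolute value is |J| = 4 (the area scaling factor).

Substituting x = 2u + 2v, y = -3u - v into the integrand,

    21x - 21y → 105u + 63v,

so the integral becomes

    ∬_R (105u + 63v) · |J| du dv = ∫_0^1 ∫_0^2 (420u + 252v) dv du.

Inner (v): 840u + 504.
Outer (u): 924.

Therefore ∬_D (21x - 21y) dx dy = 924.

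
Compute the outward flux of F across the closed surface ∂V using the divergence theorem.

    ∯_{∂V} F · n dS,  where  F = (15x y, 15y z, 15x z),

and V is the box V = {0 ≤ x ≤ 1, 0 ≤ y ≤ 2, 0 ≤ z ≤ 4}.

By the divergence theorem,

    ∯_{∂V} F · n dS = ∭_V (∇ · F) dV.

Compute the divergence:
    ∇ · F = ∂F_x/∂x + ∂F_y/∂y + ∂F_z/∂z = 15y + 15z + 15x = 15x + 15y + 15z.

V is a rectangular box, so dV = dx dy dz with 0 ≤ x ≤ 1, 0 ≤ y ≤ 2, 0 ≤ z ≤ 4.

Integrate (15x + 15y + 15z) over V as an iterated integral:

    ∭_V (∇·F) dV = ∫_0^{1} ∫_0^{2} ∫_0^{4} (15x + 15y + 15z) dz dy dx.

Inner (z from 0 to 4): 60x + 60y + 120.
Middle (y from 0 to 2): 120x + 360.
Outer (x from 0 to 1): 420.

Therefore ∯_{∂V} F · n dS = 420.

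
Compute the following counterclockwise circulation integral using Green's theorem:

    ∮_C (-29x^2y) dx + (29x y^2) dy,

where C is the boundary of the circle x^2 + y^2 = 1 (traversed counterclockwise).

Green's theorem converts the closed line integral into a double integral over the enclosed region D:

    ∮_C P dx + Q dy = ∬_D (∂Q/∂x - ∂P/∂y) dA.

Here P = -29x^2y, Q = 29x y^2, so

    ∂Q/∂x = 29y^2,    ∂P/∂y = -29x^2,
    ∂Q/∂x - ∂P/∂y = 29x^2 + 29y^2.

D is the region x^2 + y^2 ≤ 1. Evaluating the double integral:

In polar coordinates (x = r cos θ, y = r sin θ, dA = r dr dθ) the integrand becomes 29r^2, so

    ∬_D (29x^2 + 29y^2) dA = ∫_0^{2π} ∫_0^{1} (29r^2) · r dr dθ.

Inner (r from 0 to 1): 29/4.
Outer (θ from 0 to 2π): 29π/2.

Therefore ∮_C P dx + Q dy = 29π/2.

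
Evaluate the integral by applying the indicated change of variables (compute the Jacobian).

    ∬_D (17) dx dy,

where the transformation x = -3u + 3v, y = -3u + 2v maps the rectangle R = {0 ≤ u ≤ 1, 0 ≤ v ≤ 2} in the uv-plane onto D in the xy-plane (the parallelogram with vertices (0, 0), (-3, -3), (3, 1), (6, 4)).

Compute the Jacobian determinant of (x, y) with respect to (u, v):

    ∂(x,y)/∂(u,v) = | -3  3 | = (-3)(2) - (3)(-3) = 3.
                   | -3  2 |

Its absolute value is |J| = 3 (the area scaling factor).

Substituting x = -3u + 3v, y = -3u + 2v into the integrand,

    17 → 17,

so the integral becomes

    ∬_R (17) · |J| du dv = ∫_0^1 ∫_0^2 (51) dv du.

Inner (v): 102.
Outer (u): 102.

Therefore ∬_D (17) dx dy = 102.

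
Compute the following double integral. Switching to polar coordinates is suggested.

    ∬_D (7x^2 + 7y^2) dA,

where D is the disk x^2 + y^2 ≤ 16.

The region D is 0 ≤ r ≤ 4, 0 ≤ θ ≤ 2π in polar coordinates, where x = r cos(θ), y = r sin(θ), and dA = r dr dθ.

Under the substitution, the integrand becomes 7r^2, so

    ∬_D (7x^2 + 7y^2) dA = ∫_{0}^{2π} ∫_{0}^{4} (7r^2) · r dr dθ.

Inner integral (in r): ∫_{0}^{4} (7r^2) · r dr = 448.

Outer integral (in θ): ∫_{0}^{2π} (448) dθ = 896π.

Therefore ∬_D (7x^2 + 7y^2) dA = 896π.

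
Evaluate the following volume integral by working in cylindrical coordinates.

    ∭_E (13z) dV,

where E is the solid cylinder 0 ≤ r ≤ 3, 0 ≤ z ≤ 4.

In cylindrical coordinates, x = r cos(θ), y = r sin(θ), z = z, and dV = r dr dθ dz.

The integrand becomes 13z, so

    ∭_E (13z) dV = ∫_{0}^{2π} ∫_{0}^{3} ∫_{0}^{4} (13z) · r dz dr dθ.

Inner (z): 104r.
Middle (r from 0 to 3): 468.
Outer (θ): 936π.

Therefore the triple integral equals 936π.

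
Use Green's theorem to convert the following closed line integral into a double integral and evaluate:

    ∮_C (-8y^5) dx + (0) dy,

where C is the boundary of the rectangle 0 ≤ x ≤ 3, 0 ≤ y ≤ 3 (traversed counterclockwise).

Green's theorem converts the closed line integral into a double integral over the enclosed region D:

    ∮_C P dx + Q dy = ∬_D (∂Q/∂x - ∂P/∂y) dA.

Here P = -8y^5, Q = 0, so

    ∂Q/∂x = 0,    ∂P/∂y = -40y^4,
    ∂Q/∂x - ∂P/∂y = 40y^4.

D is the region 0 ≤ x ≤ 3, 0 ≤ y ≤ 3. Evaluating the double integral:

    ∬_D (40y^4) dA = ∫_0^{3} ∫_0^{3} (40y^4) dy dx.

Inner (y from 0 to 3): 1944.
Outer (x from 0 to 3): 5832.

Therefore ∮_C P dx + Q dy = 5832.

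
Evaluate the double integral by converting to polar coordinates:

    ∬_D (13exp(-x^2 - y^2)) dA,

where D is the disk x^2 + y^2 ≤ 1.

The region D is 0 ≤ r ≤ 1, 0 ≤ θ ≤ 2π in polar coordinates, where x = r cos(θ), y = r sin(θ), and dA = r dr dθ.

Under the substitution, the integrand becomes 13exp(-r^2), so

    ∬_D (13exp(-x^2 - y^2)) dA = ∫_{0}^{2π} ∫_{0}^{1} (13exp(-r^2)) · r dr dθ.

Inner integral (in r): ∫_{0}^{1} (13exp(-r^2)) · r dr = 13/2 - 13exp(-1)/2.

Outer integral (in θ): ∫_{0}^{2π} (13/2 - 13exp(-1)/2) dθ = -13π exp(-1) + 13π.

Therefore ∬_D (13exp(-x^2 - y^2)) dA = -13π exp(-1) + 13π.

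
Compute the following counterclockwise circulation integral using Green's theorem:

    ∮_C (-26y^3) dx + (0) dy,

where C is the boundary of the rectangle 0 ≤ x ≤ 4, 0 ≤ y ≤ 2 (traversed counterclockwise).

Green's theorem converts the closed line integral into a double integral over the enclosed region D:

    ∮_C P dx + Q dy = ∬_D (∂Q/∂x - ∂P/∂y) dA.

Here P = -26y^3, Q = 0, so

    ∂Q/∂x = 0,    ∂P/∂y = -78y^2,
    ∂Q/∂x - ∂P/∂y = 78y^2.

D is the region 0 ≤ x ≤ 4, 0 ≤ y ≤ 2. Evaluating the double integral:

    ∬_D (78y^2) dA = ∫_0^{4} ∫_0^{2} (78y^2) dy dx.

Inner (y from 0 to 2): 208.
Outer (x from 0 to 4): 832.

Therefore ∮_C P dx + Q dy = 832.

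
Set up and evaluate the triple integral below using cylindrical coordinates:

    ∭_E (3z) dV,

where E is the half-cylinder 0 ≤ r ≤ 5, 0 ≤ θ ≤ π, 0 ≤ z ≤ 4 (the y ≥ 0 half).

In cylindrical coordinates, x = r cos(θ), y = r sin(θ), z = z, and dV = r dr dθ dz.

The integrand becomes 3z, so

    ∭_E (3z) dV = ∫_{0}^{π} ∫_{0}^{5} ∫_{0}^{4} (3z) · r dz dr dθ.

Inner (z): 24r.
Middle (r from 0 to 5): 300.
Outer (θ): 300π.

Therefore the triple integral equals 300π.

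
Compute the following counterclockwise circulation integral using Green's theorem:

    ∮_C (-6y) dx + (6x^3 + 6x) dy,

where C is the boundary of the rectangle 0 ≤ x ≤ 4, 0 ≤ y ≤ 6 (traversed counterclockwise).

Green's theorem converts the closed line integral into a double integral over the enclosed region D:

    ∮_C P dx + Q dy = ∬_D (∂Q/∂x - ∂P/∂y) dA.

Here P = -6y, Q = 6x^3 + 6x, so

    ∂Q/∂x = 18x^2 + 6,    ∂P/∂y = -6,
    ∂Q/∂x - ∂P/∂y = 18x^2 + 12.

D is the region 0 ≤ x ≤ 4, 0 ≤ y ≤ 6. Evaluating the double integral:

    ∬_D (18x^2 + 12) dA = ∫_0^{4} ∫_0^{6} (18x^2 + 12) dy dx.

Inner (y from 0 to 6): 108x^2 + 72.
Outer (x from 0 to 4): 2592.

Therefore ∮_C P dx + Q dy = 2592.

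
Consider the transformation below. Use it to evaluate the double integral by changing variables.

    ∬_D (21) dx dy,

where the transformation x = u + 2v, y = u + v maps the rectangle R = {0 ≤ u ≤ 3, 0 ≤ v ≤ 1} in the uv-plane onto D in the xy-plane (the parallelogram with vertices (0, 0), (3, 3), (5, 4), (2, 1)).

Compute the Jacobian determinant of (x, y) with respect to (u, v):

    ∂(x,y)/∂(u,v) = | 1  2 | = (1)(1) - (2)(1) = -1.
                   | 1  1 |

Its absolute value is |J| = 1 (the area scaling factor).

Substituting x = u + 2v, y = u + v into the integrand,

    21 → 21,

so the integral becomes

    ∬_R (21) · |J| du dv = ∫_0^3 ∫_0^1 (21) dv du.

Inner (v): 21.
Outer (u): 63.

Therefore ∬_D (21) dx dy = 63.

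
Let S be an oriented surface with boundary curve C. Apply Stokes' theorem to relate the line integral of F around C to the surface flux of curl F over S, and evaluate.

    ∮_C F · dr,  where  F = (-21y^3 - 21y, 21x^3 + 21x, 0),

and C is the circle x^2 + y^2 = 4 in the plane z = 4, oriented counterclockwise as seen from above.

Let S be the flat disk x^2 + y^2 ≤ 4 in the plane z = 4, with upward unit normal n̂ = ẑ. By Stokes' theorem,

    ∮_C F · dr = ∬_S (∇ × F) · n̂ dS = ∬_D (curl F)_z dA,

where D is the disk x^2 + y^2 ≤ 4.

Compute the curl of F = (-21y^3 - 21y, 21x^3 + 21x, 0):
    (∇ × F)_x = ∂F_z/∂y - ∂F_y/∂z = 0,
    (∇ × F)_y = ∂F_x/∂z - ∂F_z/∂x = 0,
    (∇ × F)_z = ∂F_y/∂x - ∂F_x/∂y = 63x^2 + 63y^2 + 42.

On z = 4, (curl F)_z = 63x^2 + 63y^2 + 42.

Convert to polar (x = r cos θ, y = r sin θ, dA = r dr dθ); the integrand becomes 63r^2 + 42, so

    ∬_D (curl F)_z dA = ∫_0^{2π} ∫_0^{2} (63r^2 + 42) · r dr dθ.

Inner (r from 0 to 2): 336.
Outer (θ from 0 to 2π): 672π.

Therefore ∮_C F · dr = 672π.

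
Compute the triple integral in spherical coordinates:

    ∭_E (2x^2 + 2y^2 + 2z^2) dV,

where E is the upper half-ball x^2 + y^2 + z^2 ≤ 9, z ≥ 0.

In spherical coordinates, x = ρ sin(φ) cos(θ), y = ρ sin(φ) sin(θ), z = ρ cos(φ), and dV = ρ^2 sin(φ) dρ dφ dθ.

The integrand becomes 2ρ^2, so

    ∭_E (2x^2 + 2y^2 + 2z^2) dV = ∫_{0}^{2π} ∫_{0}^{π/2} ∫_{0}^{3} (2ρ^2) · ρ^2 sin(φ) dρ dφ dθ.

Inner (ρ): 486sin(φ)/5.
Middle (φ): 486/5.
Outer (θ): 972π/5.

Therefore the triple integral equals 972π/5.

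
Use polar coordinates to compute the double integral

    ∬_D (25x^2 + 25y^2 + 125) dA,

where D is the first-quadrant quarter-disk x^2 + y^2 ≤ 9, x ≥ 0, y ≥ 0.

The region D is 0 ≤ r ≤ 3, 0 ≤ θ ≤ π/2 in polar coordinates, where x = r cos(θ), y = r sin(θ), and dA = r dr dθ.

Under the substitution, the integrand becomes 25r^2 + 125, so

    ∬_D (25x^2 + 25y^2 + 125) dA = ∫_{0}^{π/2} ∫_{0}^{3} (25r^2 + 125) · r dr dθ.

Inner integral (in r): ∫_{0}^{3} (25r^2 + 125) · r dr = 4275/4.

Outer integral (in θ): ∫_{0}^{π/2} (4275/4) dθ = 4275π/8.

Therefore ∬_D (25x^2 + 25y^2 + 125) dA = 4275π/8.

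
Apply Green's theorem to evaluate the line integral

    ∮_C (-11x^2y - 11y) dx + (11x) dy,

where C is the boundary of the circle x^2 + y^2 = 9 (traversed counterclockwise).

Green's theorem converts the closed line integral into a double integral over the enclosed region D:

    ∮_C P dx + Q dy = ∬_D (∂Q/∂x - ∂P/∂y) dA.

Here P = -11x^2y - 11y, Q = 11x, so

    ∂Q/∂x = 11,    ∂P/∂y = -11x^2 - 11,
    ∂Q/∂x - ∂P/∂y = 11x^2 + 22.

D is the region x^2 + y^2 ≤ 9. Evaluating the double integral:

In polar coordinates (x = r cos θ, y = r sin θ, dA = r dr dθ) the integrand becomes 11r^2cos(θ)^2 + 22, so

    ∬_D (11x^2 + 22) dA = ∫_0^{2π} ∫_0^{3} (11r^2cos(θ)^2 + 22) · r dr dθ.

Inner (r from 0 to 3): 891cos(θ)^2/4 + 99.
Outer (θ from 0 to 2π): 1683π/4.

Therefore ∮_C P dx + Q dy = 1683π/4.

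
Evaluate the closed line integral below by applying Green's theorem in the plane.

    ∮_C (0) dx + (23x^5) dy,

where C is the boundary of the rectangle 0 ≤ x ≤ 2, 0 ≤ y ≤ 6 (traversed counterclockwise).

Green's theorem converts the closed line integral into a double integral over the enclosed region D:

    ∮_C P dx + Q dy = ∬_D (∂Q/∂x - ∂P/∂y) dA.

Here P = 0, Q = 23x^5, so

    ∂Q/∂x = 115x^4,    ∂P/∂y = 0,
    ∂Q/∂x - ∂P/∂y = 115x^4.

D is the region 0 ≤ x ≤ 2, 0 ≤ y ≤ 6. Evaluating the double integral:

    ∬_D (115x^4) dA = ∫_0^{2} ∫_0^{6} (115x^4) dy dx.

Inner (y from 0 to 6): 690x^4.
Outer (x from 0 to 2): 4416.

Therefore ∮_C P dx + Q dy = 4416.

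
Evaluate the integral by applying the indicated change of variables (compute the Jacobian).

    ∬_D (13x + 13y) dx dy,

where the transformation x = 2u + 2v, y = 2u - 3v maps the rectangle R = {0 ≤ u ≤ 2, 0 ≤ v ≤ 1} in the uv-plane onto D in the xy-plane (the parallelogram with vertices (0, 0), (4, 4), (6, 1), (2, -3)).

Compute the Jacobian determinant of (x, y) with respect to (u, v):

    ∂(x,y)/∂(u,v) = | 2  2 | = (2)(-3) - (2)(2) = -10.
                   | 2  -3 |

Its absolute value is |J| = 10 (the area scaling factor).

Substituting x = 2u + 2v, y = 2u - 3v into the integrand,

    13x + 13y → 52u - 13v,

so the integral becomes

    ∬_R (52u - 13v) · |J| du dv = ∫_0^2 ∫_0^1 (520u - 130v) dv du.

Inner (v): 520u - 65.
Outer (u): 910.

Therefore ∬_D (13x + 13y) dx dy = 910.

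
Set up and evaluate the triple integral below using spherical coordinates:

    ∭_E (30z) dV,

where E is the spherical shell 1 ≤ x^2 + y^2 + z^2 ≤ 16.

In spherical coordinates, x = ρ sin(φ) cos(θ), y = ρ sin(φ) sin(θ), z = ρ cos(φ), and dV = ρ^2 sin(φ) dρ dφ dθ.

The integrand becomes 30ρ cos(φ), so

    ∭_E (30z) dV = ∫_{0}^{2π} ∫_{0}^{π} ∫_{1}^{4} (30ρ cos(φ)) · ρ^2 sin(φ) dρ dφ dθ.

Inner (ρ): 3825sin(2φ)/4.
Middle (φ): 0.
Outer (θ): 0.

Therefore the triple integral equals 0.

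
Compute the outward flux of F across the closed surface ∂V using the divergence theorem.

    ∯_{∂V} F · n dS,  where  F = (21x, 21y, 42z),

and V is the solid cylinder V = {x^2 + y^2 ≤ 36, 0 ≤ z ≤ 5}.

By the divergence theorem,

    ∯_{∂V} F · n dS = ∭_V (∇ · F) dV.

Compute the divergence:
    ∇ · F = ∂F_x/∂x + ∂F_y/∂y + ∂F_z/∂z = 21 + 21 + 42 = 84.

In cylindrical coordinates, x = r cos(θ), y = r sin(θ), z = z, dV = r dr dθ dz, with 0 ≤ r ≤ 6, 0 ≤ θ ≤ 2π, 0 ≤ z ≤ 5.

The integrand, after substitution and multiplying by the volume element, becomes (84) · r, so

    ∭_V (∇·F) dV = ∫_0^{2π} ∫_0^{6} ∫_0^{5} (84) · r dz dr dθ.

Inner (z from 0 to 5): 420r.
Middle (r from 0 to 6): 7560.
Outer (θ from 0 to 2π): 15120π.

Therefore ∯_{∂V} F · n dS = 15120π.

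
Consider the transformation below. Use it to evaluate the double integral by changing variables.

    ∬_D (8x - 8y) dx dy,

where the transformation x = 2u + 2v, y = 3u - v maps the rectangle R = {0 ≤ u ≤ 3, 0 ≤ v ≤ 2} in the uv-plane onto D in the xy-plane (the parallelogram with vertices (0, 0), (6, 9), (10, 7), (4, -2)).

Compute the Jacobian determinant of (x, y) with respect to (u, v):

    ∂(x,y)/∂(u,v) = | 2  2 | = (2)(-1) - (2)(3) = -8.
                   | 3  -1 |

Its absolute value is |J| = 8 (the area scaling factor).

Substituting x = 2u + 2v, y = 3u - v into the integrand,

    8x - 8y → -8u + 24v,

so the integral becomes

    ∬_R (-8u + 24v) · |J| du dv = ∫_0^3 ∫_0^2 (-64u + 192v) dv du.

Inner (v): 384 - 128u.
Outer (u): 576.

Therefore ∬_D (8x - 8y) dx dy = 576.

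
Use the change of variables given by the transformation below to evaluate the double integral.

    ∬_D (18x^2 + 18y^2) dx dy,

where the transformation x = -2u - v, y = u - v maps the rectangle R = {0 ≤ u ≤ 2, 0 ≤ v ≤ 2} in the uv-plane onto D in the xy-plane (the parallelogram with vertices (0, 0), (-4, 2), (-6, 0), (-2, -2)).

Compute the Jacobian determinant of (x, y) with respect to (u, v):

    ∂(x,y)/∂(u,v) = | -2  -1 | = (-2)(-1) - (-1)(1) = 3.
                   | 1  -1 |

Its absolute value is |J| = 3 (the area scaling factor).

Substituting x = -2u - v, y = u - v into the integrand,

    18x^2 + 18y^2 → 90u^2 + 36u v + 36v^2,

so the integral becomes

    ∬_R (90u^2 + 36u v + 36v^2) · |J| du dv = ∫_0^2 ∫_0^2 (270u^2 + 108u v + 108v^2) dv du.

Inner (v): 540u^2 + 216u + 288.
Outer (u): 2448.

Therefore ∬_D (18x^2 + 18y^2) dx dy = 2448.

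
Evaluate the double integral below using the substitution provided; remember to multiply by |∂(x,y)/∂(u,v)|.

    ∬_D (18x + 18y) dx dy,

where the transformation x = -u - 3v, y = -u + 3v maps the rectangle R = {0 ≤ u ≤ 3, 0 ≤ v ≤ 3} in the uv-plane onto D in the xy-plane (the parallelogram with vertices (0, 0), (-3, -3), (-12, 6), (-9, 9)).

Compute the Jacobian determinant of (x, y) with respect to (u, v):

    ∂(x,y)/∂(u,v) = | -1  -3 | = (-1)(3) - (-3)(-1) = -6.
                   | -1  3 |

Its absolute value is |J| = 6 (the area scaling factor).

Substituting x = -u - 3v, y = -u + 3v into the integrand,

    18x + 18y → -36u,

so the integral becomes

    ∬_R (-36u) · |J| du dv = ∫_0^3 ∫_0^3 (-216u) dv du.

Inner (v): -648u.
Outer (u): -2916.

Therefore ∬_D (18x + 18y) dx dy = -2916.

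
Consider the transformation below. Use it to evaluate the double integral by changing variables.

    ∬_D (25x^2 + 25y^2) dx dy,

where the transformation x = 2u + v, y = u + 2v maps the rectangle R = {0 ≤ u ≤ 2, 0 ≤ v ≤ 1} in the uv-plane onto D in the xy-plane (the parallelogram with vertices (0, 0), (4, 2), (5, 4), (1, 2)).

Compute the Jacobian determinant of (x, y) with respect to (u, v):

    ∂(x,y)/∂(u,v) = | 2  1 | = (2)(2) - (1)(1) = 3.
                   | 1  2 |

Its absolute value is |J| = 3 (the area scaling factor).

Substituting x = 2u + v, y = u + 2v into the integrand,

    25x^2 + 25y^2 → 125u^2 + 200u v + 125v^2,

so the integral becomes

    ∬_R (125u^2 + 200u v + 125v^2) · |J| du dv = ∫_0^2 ∫_0^1 (375u^2 + 600u v + 375v^2) dv du.

Inner (v): 375u^2 + 300u + 125.
Outer (u): 1850.

Therefore ∬_D (25x^2 + 25y^2) dx dy = 1850.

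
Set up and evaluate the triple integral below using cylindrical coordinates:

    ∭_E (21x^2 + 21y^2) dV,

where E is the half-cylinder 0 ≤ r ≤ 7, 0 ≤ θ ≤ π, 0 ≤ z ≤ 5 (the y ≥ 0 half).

In cylindrical coordinates, x = r cos(θ), y = r sin(θ), z = z, and dV = r dr dθ dz.

The integrand becomes 21r^2, so

    ∭_E (21x^2 + 21y^2) dV = ∫_{0}^{π} ∫_{0}^{7} ∫_{0}^{5} (21r^2) · r dz dr dθ.

Inner (z): 105r^3.
Middle (r from 0 to 7): 252105/4.
Outer (θ): 252105π/4.

Therefore the triple integral equals 252105π/4.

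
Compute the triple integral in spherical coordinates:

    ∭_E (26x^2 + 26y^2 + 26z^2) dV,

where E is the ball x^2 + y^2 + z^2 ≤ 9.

In spherical coordinates, x = ρ sin(φ) cos(θ), y = ρ sin(φ) sin(θ), z = ρ cos(φ), and dV = ρ^2 sin(φ) dρ dφ dθ.

The integrand becomes 26ρ^2, so

    ∭_E (26x^2 + 26y^2 + 26z^2) dV = ∫_{0}^{2π} ∫_{0}^{π} ∫_{0}^{3} (26ρ^2) · ρ^2 sin(φ) dρ dφ dθ.

Inner (ρ): 6318sin(φ)/5.
Middle (φ): 12636/5.
Outer (θ): 25272π/5.

Therefore the triple integral equals 25272π/5.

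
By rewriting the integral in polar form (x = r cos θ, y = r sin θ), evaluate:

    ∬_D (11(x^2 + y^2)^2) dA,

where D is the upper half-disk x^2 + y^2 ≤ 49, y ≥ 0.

The region D is 0 ≤ r ≤ 7, 0 ≤ θ ≤ π in polar coordinates, where x = r cos(θ), y = r sin(θ), and dA = r dr dθ.

Under the substitution, the integrand becomes 11r^4, so

    ∬_D (11(x^2 + y^2)^2) dA = ∫_{0}^{π} ∫_{0}^{7} (11r^4) · r dr dθ.

Inner integral (in r): ∫_{0}^{7} (11r^4) · r dr = 1294139/6.

Outer integral (in θ): ∫_{0}^{π} (1294139/6) dθ = 1294139π/6.

Therefore ∬_D (11(x^2 + y^2)^2) dA = 1294139π/6.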